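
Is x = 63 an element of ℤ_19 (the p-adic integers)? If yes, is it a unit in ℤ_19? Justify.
x ∈ ℤ_19^× (unit); v_19(x) = 0

ℤ_19 = {x ∈ ℚ_19 : v_19(x) ≥ 0} and ℤ_19^× = {x ∈ ℤ_19 : v_19(x) = 0}. Here v_19(63) = v_19(num) − v_19(den) = 0; compare against these criteria.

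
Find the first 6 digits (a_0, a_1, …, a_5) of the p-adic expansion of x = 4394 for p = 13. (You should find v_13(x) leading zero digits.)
(a_0, …, a_5) = (0, 0, 0, 2, 0, 0)

v_13(4394) = 3, so a_0 = ... = a_2 = 0. Factor out: x = 13^3 · u with u = 2 a unit in ℤ_13. Expand u iteratively via a_{v+i} = u_i mod 13, u_{i+1} = (u_i − a_{v+i})/13:
  u_0 = 2;  a_3 = 2;  u_1 = (u_0 − 2)/13 = 0
  u_1 = 0;  a_4 = 0;  u_2 = (u_1 − 0)/13 = 0
  u_2 = 0;  a_5 = 0;  u_3 = (u_2 − 0)/13 = 0
Digits: (0, 0, 0, 2, 0, 0).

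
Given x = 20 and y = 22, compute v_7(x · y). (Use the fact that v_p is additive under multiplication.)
v_7(440) = 0

v_p(x) = 0 (factor: 20 = 7^0 · 20); v_p(y) = 0 (factor: 22 = 7^0 · 22). Additivity: v_p(xy) = v_p(x) + v_p(y) = 0 + 0 = 0. (Direct check: xy = 440 = 7^0 · (440).)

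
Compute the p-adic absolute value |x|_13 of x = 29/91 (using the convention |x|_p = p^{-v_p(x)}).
|29/91|_13 = 13

Step 1 — compute v_13(x) by factoring powers of 13 out of the numerator and denominator: v_13(29/91) = -1. Step 2 — apply |x|_p = p^{-v_p(x)} = 13^{1} = 13.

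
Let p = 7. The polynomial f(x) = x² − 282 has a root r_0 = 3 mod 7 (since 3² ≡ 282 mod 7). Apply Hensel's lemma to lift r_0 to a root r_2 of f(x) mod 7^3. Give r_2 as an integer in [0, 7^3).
r_2 = 318 (mod 343)

Hensel's recurrence: r_{i+1} = r_i − f(r_i)·(f′(r_i))^{-1} mod 7^{i+2}, with f′(x) = 2x. Iterate:
  r_0 = 3 (mod 7)
  r_1 = 24 (mod 49)
  r_2 = 318 (mod 343)
Final: r_2 = 318, and one checks f(r_2) ≡ 0 mod 7^3.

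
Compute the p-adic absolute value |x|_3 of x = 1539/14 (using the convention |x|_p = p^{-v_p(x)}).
|1539/14|_3 = 1/81

Step 1 — compute v_3(x) by factoring powers of 3 out of the numerator and denominator: v_3(1539/14) = 4. Step 2 — apply |x|_p = p^{-v_p(x)} = 3^{-4} = 1/81.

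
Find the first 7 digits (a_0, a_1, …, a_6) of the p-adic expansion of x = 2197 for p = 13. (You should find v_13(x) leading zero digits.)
(a_0, …, a_6) = (0, 0, 0, 1, 0, 0, 0)

v_13(2197) = 3, so a_0 = ... = a_2 = 0. Factor out: x = 13^3 · u with u = 1 a unit in ℤ_13. Expand u iteratively via a_{v+i} = u_i mod 13, u_{i+1} = (u_i − a_{v+i})/13:
  u_0 = 1;  a_3 = 1;  u_1 = (u_0 − 1)/13 = 0
  u_1 = 0;  a_4 = 0;  u_2 = (u_1 − 0)/13 = 0
  u_2 = 0;  a_5 = 0;  u_3 = (u_2 − 0)/13 = 0
  u_3 = 0;  a_6 = 0;  u_4 = (u_3 − 0)/13 = 0
Digits: (0, 0, 0, 1, 0, 0, 0).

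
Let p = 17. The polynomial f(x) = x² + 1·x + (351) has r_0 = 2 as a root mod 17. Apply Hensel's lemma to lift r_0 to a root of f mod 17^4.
r_3 = 9641 (mod 83521)

Hensel: r_{i+1} = r_i − f(r_i)·(f′(r_i))^{-1} mod 17^{i+2}, f′(x) = 2x + 1. Iterate:
  r_0 = 2 (mod 17)
  r_1 = 104 (mod 289)
  r_2 = 4728 (mod 4913)
  r_3 = 9641 (mod 83521)
Final: r = 9641 satisfies f(r) ≡ 0 mod 17^4.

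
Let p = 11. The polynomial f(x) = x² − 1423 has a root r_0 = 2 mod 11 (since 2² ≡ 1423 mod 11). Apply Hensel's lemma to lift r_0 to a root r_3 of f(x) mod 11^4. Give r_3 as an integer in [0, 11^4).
r_3 = 5227 (mod 14641)

Hensel's recurrence: r_{i+1} = r_i − f(r_i)·(f′(r_i))^{-1} mod 11^{i+2}, with f′(x) = 2x. Iterate:
  r_0 = 2 (mod 11)
  r_1 = 24 (mod 121)
  r_2 = 1234 (mod 1331)
  r_3 = 5227 (mod 14641)
Final: r_3 = 5227, and one checks f(r_3) ≡ 0 mod 11^4.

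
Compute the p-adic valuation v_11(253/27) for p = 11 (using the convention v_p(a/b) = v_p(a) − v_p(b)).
v_11(253/27) = 1

Factor powers of 11 from the numerator and denominator of the reduced fraction: 253 = 11^1 · 23 and 27 = 11^0 · 27. Apply v_p(a/b) = v_p(a) − v_p(b): v_11(253/27) = 1 − 0 = 1.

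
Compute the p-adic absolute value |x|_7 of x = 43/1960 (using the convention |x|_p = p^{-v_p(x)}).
|43/1960|_7 = 49

Step 1 — compute v_7(x) by factoring powers of 7 out of the numerator and denominator: v_7(43/1960) = -2. Step 2 — apply |x|_p = p^{-v_p(x)} = 7^{2} = 49.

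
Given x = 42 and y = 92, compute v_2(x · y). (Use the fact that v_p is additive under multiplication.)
v_2(3864) = 3

v_p(x) = 1 (factor: 42 = 2^1 · 21); v_p(y) = 2 (factor: 92 = 2^2 · 23). Additivity: v_p(xy) = v_p(x) + v_p(y) = 1 + 2 = 3. (Direct check: xy = 3864 = 2^3 · (483).)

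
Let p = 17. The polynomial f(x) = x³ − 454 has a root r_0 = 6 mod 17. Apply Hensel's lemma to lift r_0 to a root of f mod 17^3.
r_2 = 4477 (mod 4913)

Hensel: r_{i+1} = r_i − f(r_i)/f′(r_i) mod 17^{i+2}, where f′(x) = 3x². Iterate:
  r_0 = 6 (mod 17)
  r_1 = 142 (mod 289)
  r_2 = 4477 (mod 4913)
Final: r = 4477 with f(r) ≡ 0 mod 17^3.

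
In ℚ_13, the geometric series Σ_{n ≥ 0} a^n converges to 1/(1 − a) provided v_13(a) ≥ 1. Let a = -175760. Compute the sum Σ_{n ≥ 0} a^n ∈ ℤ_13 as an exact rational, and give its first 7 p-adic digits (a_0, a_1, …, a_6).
Σ a^n = 1/(1 − a) = 1/175761;  first 7 digits = (1, 0, 0, 11, 6, 12, 3)

v_13(a) = 3 ≥ 1, so the series converges in ℤ_13 to 1/(1 − a) = 1/(1 − (-175760)) = 1/175761. Expand this rational in ℤ_13: compute digits iteratively via d_i = x_i mod 13, x_{i+1} = (x_i − d_i)/13. The first 7 digits are (1, 0, 0, 11, 6, 12, 3).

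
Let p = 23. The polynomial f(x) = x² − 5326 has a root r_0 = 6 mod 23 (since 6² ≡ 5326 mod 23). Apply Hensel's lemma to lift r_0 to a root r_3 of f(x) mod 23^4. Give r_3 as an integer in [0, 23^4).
r_3 = 47087 (mod 279841)

Hensel's recurrence: r_{i+1} = r_i − f(r_i)·(f′(r_i))^{-1} mod 23^{i+2}, with f′(x) = 2x. Iterate:
  r_0 = 6 (mod 23)
  r_1 = 6 (mod 529)
  r_2 = 10586 (mod 12167)
  r_3 = 47087 (mod 279841)
Final: r_3 = 47087, and one checks f(r_3) ≡ 0 mod 23^4.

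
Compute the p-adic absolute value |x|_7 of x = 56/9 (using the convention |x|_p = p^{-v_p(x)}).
|56/9|_7 = 1/7

Step 1 — compute v_7(x) by factoring powers of 7 out of the numerator and denominator: v_7(56/9) = 1. Step 2 — apply |x|_p = p^{-v_p(x)} = 7^{-1} = 1/7.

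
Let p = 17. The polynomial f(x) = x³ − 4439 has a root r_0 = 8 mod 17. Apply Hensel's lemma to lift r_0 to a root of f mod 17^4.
r_3 = 72581 (mod 83521)

Hensel: r_{i+1} = r_i − f(r_i)/f′(r_i) mod 17^{i+2}, where f′(x) = 3x². Iterate:
  r_0 = 8 (mod 17)
  r_1 = 42 (mod 289)
  r_2 = 3799 (mod 4913)
  r_3 = 72581 (mod 83521)
Final: r = 72581 with f(r) ≡ 0 mod 17^4.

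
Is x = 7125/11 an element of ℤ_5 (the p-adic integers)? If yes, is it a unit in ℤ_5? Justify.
x ∈ ℤ_5 but not a unit; v_5(x) = 3 > 0

ℤ_5 = {x ∈ ℚ_5 : v_5(x) ≥ 0} and ℤ_5^× = {x ∈ ℤ_5 : v_5(x) = 0}. Here v_5(7125/11) = v_5(num) − v_5(den) = 3; compare against these criteria.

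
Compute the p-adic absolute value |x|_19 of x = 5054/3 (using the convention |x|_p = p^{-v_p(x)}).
|5054/3|_19 = 1/361

Step 1 — compute v_19(x) by factoring powers of 19 out of the numerator and denominator: v_19(5054/3) = 2. Step 2 — apply |x|_p = p^{-v_p(x)} = 19^{-2} = 1/361.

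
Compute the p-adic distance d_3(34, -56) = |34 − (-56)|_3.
d_3(34, -56) = 1/9

Step 1 — x − y = 34 − (-56) = 90. Step 2 — v_3(90) = 2 (factor: 90 = (3^2 · 10); the sign does not affect v_p). Step 3 — |x − y|_3 = 3^{-2} = 1/9.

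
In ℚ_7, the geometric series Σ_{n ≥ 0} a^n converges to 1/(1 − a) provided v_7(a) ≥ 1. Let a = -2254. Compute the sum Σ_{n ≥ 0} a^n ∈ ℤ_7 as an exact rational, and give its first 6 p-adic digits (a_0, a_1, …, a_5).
Σ a^n = 1/(1 − a) = 1/2255;  first 6 digits = (1, 0, 3, 0, 1, 1)

v_7(a) = 2 ≥ 1, so the series converges in ℤ_7 to 1/(1 − a) = 1/(1 − (-2254)) = 1/2255. Expand this rational in ℤ_7: compute digits iteratively via d_i = x_i mod 7, x_{i+1} = (x_i − d_i)/7. The first 6 digits are (1, 0, 3, 0, 1, 1).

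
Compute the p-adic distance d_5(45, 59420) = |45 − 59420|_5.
d_5(45, 59420) = 1/3125

Step 1 — x − y = 45 − 59420 = -59375. Step 2 — v_5(-59375) = 5 (factor: -59375 = −(5^5 · 19); the sign does not affect v_p). Step 3 — |x − y|_5 = 5^{-5} = 1/3125.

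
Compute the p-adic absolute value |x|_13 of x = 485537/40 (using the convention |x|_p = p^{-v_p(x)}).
|485537/40|_13 = 1/28561

Step 1 — compute v_13(x) by factoring powers of 13 out of the numerator and denominator: v_13(485537/40) = 4. Step 2 — apply |x|_p = p^{-v_p(x)} = 13^{-4} = 1/28561.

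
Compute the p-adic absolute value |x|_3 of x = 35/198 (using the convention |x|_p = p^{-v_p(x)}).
|35/198|_3 = 9

Step 1 — compute v_3(x) by factoring powers of 3 out of the numerator and denominator: v_3(35/198) = -2. Step 2 — apply |x|_p = p^{-v_p(x)} = 3^{2} = 9.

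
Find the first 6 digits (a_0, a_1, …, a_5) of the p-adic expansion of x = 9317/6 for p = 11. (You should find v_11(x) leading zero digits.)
(a_0, …, a_5) = (0, 0, 0, 3, 9, 1)

v_11(9317/6) = 3, so a_0 = ... = a_2 = 0. Factor out: x = 11^3 · u with u = 7/6 a unit in ℤ_11. Expand u iteratively via a_{v+i} = u_i mod 11, u_{i+1} = (u_i − a_{v+i})/11:
  u_0 = 7/6;  a_3 = 3;  u_1 = (u_0 − 3)/11 = -1/6
  u_1 = -1/6;  a_4 = 9;  u_2 = (u_1 − 9)/11 = -5/6
  u_2 = -5/6;  a_5 = 1;  u_3 = (u_2 − 1)/11 = -1/6
Digits: (0, 0, 0, 3, 9, 1).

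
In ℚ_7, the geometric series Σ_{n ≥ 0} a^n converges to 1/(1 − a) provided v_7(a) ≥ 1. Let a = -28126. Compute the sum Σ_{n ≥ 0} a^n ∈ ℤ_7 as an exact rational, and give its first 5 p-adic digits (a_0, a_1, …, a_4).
Σ a^n = 1/(1 − a) = 1/28127;  first 5 digits = (1, 0, 0, 2, 2)

v_7(a) = 3 ≥ 1, so the series converges in ℤ_7 to 1/(1 − a) = 1/(1 − (-28126)) = 1/28127. Expand this rational in ℤ_7: compute digits iteratively via d_i = x_i mod 7, x_{i+1} = (x_i − d_i)/7. The first 5 digits are (1, 0, 0, 2, 2).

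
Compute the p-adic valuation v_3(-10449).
v_3(-10449) = 5

v_3(n) is the largest exponent k such that 3^k divides n. Factor out: -10449 = -3^5 · 43. (Sign doesn't affect v_p.) So v_3(-10449) = 5.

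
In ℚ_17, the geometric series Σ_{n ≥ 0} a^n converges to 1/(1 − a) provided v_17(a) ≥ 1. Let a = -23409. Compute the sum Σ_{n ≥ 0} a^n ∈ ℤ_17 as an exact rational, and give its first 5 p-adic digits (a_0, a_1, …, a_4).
Σ a^n = 1/(1 − a) = 1/23410;  first 5 digits = (1, 0, 4, 12, 15)

v_17(a) = 2 ≥ 1, so the series converges in ℤ_17 to 1/(1 − a) = 1/(1 − (-23409)) = 1/23410. Expand this rational in ℤ_17: compute digits iteratively via d_i = x_i mod 17, x_{i+1} = (x_i − d_i)/17. The first 5 digits are (1, 0, 4, 12, 15).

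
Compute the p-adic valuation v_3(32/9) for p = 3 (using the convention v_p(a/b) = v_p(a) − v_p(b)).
v_3(32/9) = -2

Factor powers of 3 from the numerator and denominator of the reduced fraction: 32 = 3^0 · 32 and 9 = 3^2 · 1. Apply v_p(a/b) = v_p(a) − v_p(b): v_3(32/9) = 0 − 2 = -2.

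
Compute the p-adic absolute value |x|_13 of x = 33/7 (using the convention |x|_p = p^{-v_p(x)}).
|33/7|_13 = 1

Step 1 — compute v_13(x) by factoring powers of 13 out of the numerator and denominator: v_13(33/7) = 0. Step 2 — apply |x|_p = p^{-v_p(x)} = 13^{0} = 1.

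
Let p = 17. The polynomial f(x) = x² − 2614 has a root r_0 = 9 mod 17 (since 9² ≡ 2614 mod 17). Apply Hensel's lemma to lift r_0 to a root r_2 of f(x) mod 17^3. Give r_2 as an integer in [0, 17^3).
r_2 = 3987 (mod 4913)

Hensel's recurrence: r_{i+1} = r_i − f(r_i)·(f′(r_i))^{-1} mod 17^{i+2}, with f′(x) = 2x. Iterate:
  r_0 = 9 (mod 17)
  r_1 = 230 (mod 289)
  r_2 = 3987 (mod 4913)
Final: r_2 = 3987, and one checks f(r_2) ≡ 0 mod 17^3.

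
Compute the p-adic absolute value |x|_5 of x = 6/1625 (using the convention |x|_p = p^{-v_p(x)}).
|6/1625|_5 = 125

Step 1 — compute v_5(x) by factoring powers of 5 out of the numerator and denominator: v_5(6/1625) = -3. Step 2 — apply |x|_p = p^{-v_p(x)} = 5^{3} = 125.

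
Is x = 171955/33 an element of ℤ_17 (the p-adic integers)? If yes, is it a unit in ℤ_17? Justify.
x ∈ ℤ_17 but not a unit; v_17(x) = 3 > 0

ℤ_17 = {x ∈ ℚ_17 : v_17(x) ≥ 0} and ℤ_17^× = {x ∈ ℤ_17 : v_17(x) = 0}. Here v_17(171955/33) = v_17(num) − v_17(den) = 3; compare against these criteria.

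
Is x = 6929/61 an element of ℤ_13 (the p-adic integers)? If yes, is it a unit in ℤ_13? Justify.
x ∈ ℤ_13 but not a unit; v_13(x) = 2 > 0

ℤ_13 = {x ∈ ℚ_13 : v_13(x) ≥ 0} and ℤ_13^× = {x ∈ ℤ_13 : v_13(x) = 0}. Here v_13(6929/61) = v_13(num) − v_13(den) = 2; compare against these criteria.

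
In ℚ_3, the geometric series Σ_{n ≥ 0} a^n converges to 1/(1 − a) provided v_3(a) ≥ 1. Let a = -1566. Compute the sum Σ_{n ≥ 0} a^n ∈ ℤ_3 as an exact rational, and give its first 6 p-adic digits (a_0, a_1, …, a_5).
Σ a^n = 1/(1 − a) = 1/1567;  first 6 digits = (1, 0, 0, 2, 1, 2)

v_3(a) = 3 ≥ 1, so the series converges in ℤ_3 to 1/(1 − a) = 1/(1 − (-1566)) = 1/1567. Expand this rational in ℤ_3: compute digits iteratively via d_i = x_i mod 3, x_{i+1} = (x_i − d_i)/3. The first 6 digits are (1, 0, 0, 2, 1, 2).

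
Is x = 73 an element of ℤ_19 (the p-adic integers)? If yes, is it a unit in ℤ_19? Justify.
x ∈ ℤ_19^× (unit); v_19(x) = 0

ℤ_19 = {x ∈ ℚ_19 : v_19(x) ≥ 0} and ℤ_19^× = {x ∈ ℤ_19 : v_19(x) = 0}. Here v_19(73) = v_19(num) − v_19(den) = 0; compare against these criteria.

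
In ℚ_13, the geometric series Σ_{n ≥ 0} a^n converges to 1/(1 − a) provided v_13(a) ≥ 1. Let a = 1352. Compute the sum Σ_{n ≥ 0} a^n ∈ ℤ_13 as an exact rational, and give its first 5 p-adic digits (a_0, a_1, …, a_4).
Σ a^n = 1/(1 − a) = -1/1351;  first 5 digits = (1, 0, 8, 0, 12)

v_13(a) = 2 ≥ 1, so the series converges in ℤ_13 to 1/(1 − a) = 1/(1 − 1352) = -1/1351. Expand this rational in ℤ_13: compute digits iteratively via d_i = x_i mod 13, x_{i+1} = (x_i − d_i)/13. The first 5 digits are (1, 0, 8, 0, 12).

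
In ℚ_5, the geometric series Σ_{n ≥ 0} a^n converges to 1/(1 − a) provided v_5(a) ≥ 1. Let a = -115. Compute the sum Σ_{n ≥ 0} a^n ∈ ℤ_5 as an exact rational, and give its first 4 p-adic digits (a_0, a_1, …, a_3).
Σ a^n = 1/(1 − a) = 1/116;  first 4 digits = (1, 2, 4, 2)

v_5(a) = 1 ≥ 1, so the series converges in ℤ_5 to 1/(1 − a) = 1/(1 − (-115)) = 1/116. Expand this rational in ℤ_5: compute digits iteratively via d_i = x_i mod 5, x_{i+1} = (x_i − d_i)/5. The first 4 digits are (1, 2, 4, 2).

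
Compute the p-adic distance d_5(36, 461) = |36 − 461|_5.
d_5(36, 461) = 1/25

Step 1 — x − y = 36 − 461 = -425. Step 2 — v_5(-425) = 2 (factor: -425 = −(5^2 · 17); the sign does not affect v_p). Step 3 — |x − y|_5 = 5^{-2} = 1/25.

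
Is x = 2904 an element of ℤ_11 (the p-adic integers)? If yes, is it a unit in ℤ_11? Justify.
x ∈ ℤ_11 but not a unit; v_11(x) = 2 > 0

ℤ_11 = {x ∈ ℚ_11 : v_11(x) ≥ 0} and ℤ_11^× = {x ∈ ℤ_11 : v_11(x) = 0}. Here v_11(2904) = v_11(num) − v_11(den) = 2; compare against these criteria.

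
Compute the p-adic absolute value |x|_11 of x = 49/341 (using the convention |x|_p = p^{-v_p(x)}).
|49/341|_11 = 11

Step 1 — compute v_11(x) by factoring powers of 11 out of the numerator and denominator: v_11(49/341) = -1. Step 2 — apply |x|_p = p^{-v_p(x)} = 11^{1} = 11.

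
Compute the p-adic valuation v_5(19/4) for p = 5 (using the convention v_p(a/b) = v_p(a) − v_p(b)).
v_5(19/4) = 0

Factor powers of 5 from the numerator and denominator of the reduced fraction: 19 = 5^0 · 19 and 4 = 5^0 · 4. Apply v_p(a/b) = v_p(a) − v_p(b): v_5(19/4) = 0 − 0 = 0.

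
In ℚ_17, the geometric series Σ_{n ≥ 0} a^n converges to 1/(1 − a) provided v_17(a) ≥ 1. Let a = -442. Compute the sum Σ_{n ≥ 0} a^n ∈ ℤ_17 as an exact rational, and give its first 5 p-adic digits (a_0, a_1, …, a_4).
Σ a^n = 1/(1 − a) = 1/443;  first 5 digits = (1, 8, 11, 7, 4)

v_17(a) = 1 ≥ 1, so the series converges in ℤ_17 to 1/(1 − a) = 1/(1 − (-442)) = 1/443. Expand this rational in ℤ_17: compute digits iteratively via d_i = x_i mod 17, x_{i+1} = (x_i − d_i)/17. The first 5 digits are (1, 8, 11, 7, 4).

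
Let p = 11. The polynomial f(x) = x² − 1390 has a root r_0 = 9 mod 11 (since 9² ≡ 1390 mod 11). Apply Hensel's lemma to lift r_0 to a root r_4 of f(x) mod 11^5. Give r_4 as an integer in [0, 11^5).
r_4 = 62027 (mod 161051)

Hensel's recurrence: r_{i+1} = r_i − f(r_i)·(f′(r_i))^{-1} mod 11^{i+2}, with f′(x) = 2x. Iterate:
  r_0 = 9 (mod 11)
  r_1 = 75 (mod 121)
  r_2 = 801 (mod 1331)
  r_3 = 3463 (mod 14641)
  r_4 = 62027 (mod 161051)
Final: r_4 = 62027, and one checks f(r_4) ≡ 0 mod 11^5.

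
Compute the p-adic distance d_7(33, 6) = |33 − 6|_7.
d_7(33, 6) = 1

Step 1 — x − y = 33 − 6 = 27. Step 2 — v_7(27) = 0 (factor: 27 = (7^0 · 27); the sign does not affect v_p). Step 3 — |x − y|_7 = 7^{0} = 1.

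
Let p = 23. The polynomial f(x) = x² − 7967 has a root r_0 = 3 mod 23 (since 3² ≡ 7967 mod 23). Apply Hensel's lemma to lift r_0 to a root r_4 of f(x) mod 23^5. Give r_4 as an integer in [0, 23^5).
r_4 = 3767633 (mod 6436343)

Hensel's recurrence: r_{i+1} = r_i − f(r_i)·(f′(r_i))^{-1} mod 23^{i+2}, with f′(x) = 2x. Iterate:
  r_0 = 3 (mod 23)
  r_1 = 95 (mod 529)
  r_2 = 8030 (mod 12167)
  r_3 = 129700 (mod 279841)
  r_4 = 3767633 (mod 6436343)
Final: r_4 = 3767633, and one checks f(r_4) ≡ 0 mod 23^5.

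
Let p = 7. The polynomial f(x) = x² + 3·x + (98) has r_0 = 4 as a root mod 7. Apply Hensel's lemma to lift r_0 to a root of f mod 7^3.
r_2 = 144 (mod 343)

Hensel: r_{i+1} = r_i − f(r_i)·(f′(r_i))^{-1} mod 7^{i+2}, f′(x) = 2x + 3. Iterate:
  r_0 = 4 (mod 7)
  r_1 = 46 (mod 49)
  r_2 = 144 (mod 343)
Final: r = 144 satisfies f(r) ≡ 0 mod 7^3.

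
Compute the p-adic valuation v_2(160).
v_2(160) = 5

v_2(n) is the largest exponent k such that 2^k divides n. Factor out: 160 = 2^5 · 5. (Sign doesn't affect v_p.) So v_2(160) = 5.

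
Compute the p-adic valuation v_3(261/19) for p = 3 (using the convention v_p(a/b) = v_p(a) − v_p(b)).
v_3(261/19) = 2

Factor powers of 3 from the numerator and denominator of the reduced fraction: 261 = 3^2 · 29 and 19 = 3^0 · 19. Apply v_p(a/b) = v_p(a) − v_p(b): v_3(261/19) = 2 − 0 = 2.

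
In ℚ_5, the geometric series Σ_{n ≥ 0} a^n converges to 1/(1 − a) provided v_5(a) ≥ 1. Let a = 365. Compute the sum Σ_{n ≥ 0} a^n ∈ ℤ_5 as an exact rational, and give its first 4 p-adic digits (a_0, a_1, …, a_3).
Σ a^n = 1/(1 − a) = -1/364;  first 4 digits = (1, 3, 3, 0)

v_5(a) = 1 ≥ 1, so the series converges in ℤ_5 to 1/(1 − a) = 1/(1 − 365) = -1/364. Expand this rational in ℤ_5: compute digits iteratively via d_i = x_i mod 5, x_{i+1} = (x_i − d_i)/5. The first 4 digits are (1, 3, 3, 0).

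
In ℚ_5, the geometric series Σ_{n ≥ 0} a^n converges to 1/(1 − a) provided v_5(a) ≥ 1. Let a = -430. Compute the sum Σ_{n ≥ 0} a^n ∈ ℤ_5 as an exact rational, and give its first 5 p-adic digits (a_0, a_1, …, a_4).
Σ a^n = 1/(1 − a) = 1/431;  first 5 digits = (1, 4, 3, 4, 4)

v_5(a) = 1 ≥ 1, so the series converges in ℤ_5 to 1/(1 − a) = 1/(1 − (-430)) = 1/431. Expand this rational in ℤ_5: compute digits iteratively via d_i = x_i mod 5, x_{i+1} = (x_i − d_i)/5. The first 5 digits are (1, 4, 3, 4, 4).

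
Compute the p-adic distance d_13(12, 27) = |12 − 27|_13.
d_13(12, 27) = 1

Step 1 — x − y = 12 − 27 = -15. Step 2 — v_13(-15) = 0 (factor: -15 = −(13^0 · 15); the sign does not affect v_p). Step 3 — |x − y|_13 = 13^{0} = 1.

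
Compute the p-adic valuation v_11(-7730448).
v_11(-7730448) = 5

v_11(n) is the largest exponent k such that 11^k divides n. Factor out: -7730448 = -11^5 · 48. (Sign doesn't affect v_p.) So v_11(-7730448) = 5.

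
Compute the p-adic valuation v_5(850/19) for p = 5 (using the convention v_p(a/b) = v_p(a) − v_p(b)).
v_5(850/19) = 2

Factor powers of 5 from the numerator and denominator of the reduced fraction: 850 = 5^2 · 34 and 19 = 5^0 · 19. Apply v_p(a/b) = v_p(a) − v_p(b): v_5(850/19) = 2 − 0 = 2.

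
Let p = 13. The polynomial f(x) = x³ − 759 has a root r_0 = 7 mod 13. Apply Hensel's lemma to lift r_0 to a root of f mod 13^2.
r_1 = 111 (mod 169)

Hensel: r_{i+1} = r_i − f(r_i)/f′(r_i) mod 13^{i+2}, where f′(x) = 3x². Iterate:
  r_0 = 7 (mod 13)
  r_1 = 111 (mod 169)
Final: r = 111 with f(r) ≡ 0 mod 13^2.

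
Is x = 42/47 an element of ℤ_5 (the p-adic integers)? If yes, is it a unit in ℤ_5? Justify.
x ∈ ℤ_5^× (unit); v_5(x) = 0

ℤ_5 = {x ∈ ℚ_5 : v_5(x) ≥ 0} and ℤ_5^× = {x ∈ ℤ_5 : v_5(x) = 0}. Here v_5(42/47) = v_5(num) − v_5(den) = 0; compare against these criteria.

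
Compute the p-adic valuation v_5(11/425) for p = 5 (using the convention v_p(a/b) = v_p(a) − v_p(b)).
v_5(11/425) = -2

Factor powers of 5 from the numerator and denominator of the reduced fraction: 11 = 5^0 · 11 and 425 = 5^2 · 17. Apply v_p(a/b) = v_p(a) − v_p(b): v_5(11/425) = 0 − 2 = -2.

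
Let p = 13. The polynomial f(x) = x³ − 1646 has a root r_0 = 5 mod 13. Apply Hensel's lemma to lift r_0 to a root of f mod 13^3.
r_2 = 1695 (mod 2197)

Hensel: r_{i+1} = r_i − f(r_i)/f′(r_i) mod 13^{i+2}, where f′(x) = 3x². Iterate:
  r_0 = 5 (mod 13)
  r_1 = 5 (mod 169)
  r_2 = 1695 (mod 2197)
Final: r = 1695 with f(r) ≡ 0 mod 13^3.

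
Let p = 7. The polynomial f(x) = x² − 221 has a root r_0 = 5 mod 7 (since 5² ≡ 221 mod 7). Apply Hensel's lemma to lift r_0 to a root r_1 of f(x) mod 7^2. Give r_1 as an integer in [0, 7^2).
r_1 = 5 (mod 49)

Hensel's recurrence: r_{i+1} = r_i − f(r_i)·(f′(r_i))^{-1} mod 7^{i+2}, with f′(x) = 2x. Iterate:
  r_0 = 5 (mod 7)
  r_1 = 5 (mod 49)
Final: r_1 = 5, and one checks f(r_1) ≡ 0 mod 7^2.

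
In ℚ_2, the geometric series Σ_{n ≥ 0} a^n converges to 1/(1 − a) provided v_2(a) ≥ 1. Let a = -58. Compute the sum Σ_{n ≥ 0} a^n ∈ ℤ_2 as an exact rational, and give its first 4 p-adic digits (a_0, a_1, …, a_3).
Σ a^n = 1/(1 − a) = 1/59;  first 4 digits = (1, 1, 0, 0)

v_2(a) = 1 ≥ 1, so the series converges in ℤ_2 to 1/(1 − a) = 1/(1 − (-58)) = 1/59. Expand this rational in ℤ_2: compute digits iteratively via d_i = x_i mod 2, x_{i+1} = (x_i − d_i)/2. The first 4 digits are (1, 1, 0, 0).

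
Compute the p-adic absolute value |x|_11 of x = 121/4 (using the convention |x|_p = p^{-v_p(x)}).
|121/4|_11 = 1/121

Step 1 — compute v_11(x) by factoring powers of 11 out of the numerator and denominator: v_11(121/4) = 2. Step 2 — apply |x|_p = p^{-v_p(x)} = 11^{-2} = 1/121.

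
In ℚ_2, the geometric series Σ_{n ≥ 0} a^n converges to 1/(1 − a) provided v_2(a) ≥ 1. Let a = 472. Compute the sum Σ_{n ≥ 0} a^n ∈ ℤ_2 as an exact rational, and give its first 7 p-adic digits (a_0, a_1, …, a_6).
Σ a^n = 1/(1 − a) = -1/471;  first 7 digits = (1, 0, 0, 1, 1, 0, 0)

v_2(a) = 3 ≥ 1, so the series converges in ℤ_2 to 1/(1 − a) = 1/(1 − 472) = -1/471. Expand this rational in ℤ_2: compute digits iteratively via d_i = x_i mod 2, x_{i+1} = (x_i − d_i)/2. The first 7 digits are (1, 0, 0, 1, 1, 0, 0).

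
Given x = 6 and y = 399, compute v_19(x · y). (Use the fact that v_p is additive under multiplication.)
v_19(2394) = 1

v_p(x) = 0 (factor: 6 = 19^0 · 6); v_p(y) = 1 (factor: 399 = 19^1 · 21). Additivity: v_p(xy) = v_p(x) + v_p(y) = 0 + 1 = 1. (Direct check: xy = 2394 = 19^1 · (126).)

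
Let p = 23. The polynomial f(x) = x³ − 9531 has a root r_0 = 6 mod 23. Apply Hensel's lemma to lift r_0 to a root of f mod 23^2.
r_1 = 489 (mod 529)

Hensel: r_{i+1} = r_i − f(r_i)/f′(r_i) mod 23^{i+2}, where f′(x) = 3x². Iterate:
  r_0 = 6 (mod 23)
  r_1 = 489 (mod 529)
Final: r = 489 with f(r) ≡ 0 mod 23^2.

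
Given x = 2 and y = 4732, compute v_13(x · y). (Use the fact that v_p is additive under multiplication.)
v_13(9464) = 2

v_p(x) = 0 (factor: 2 = 13^0 · 2); v_p(y) = 2 (factor: 4732 = 13^2 · 28). Additivity: v_p(xy) = v_p(x) + v_p(y) = 0 + 2 = 2. (Direct check: xy = 9464 = 13^2 · (56).)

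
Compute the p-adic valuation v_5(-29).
v_5(-29) = 0

v_5(n) is the largest exponent k such that 5^k divides n. Factor out: -29 = -5^0 · 29. (Sign doesn't affect v_p.) So v_5(-29) = 0.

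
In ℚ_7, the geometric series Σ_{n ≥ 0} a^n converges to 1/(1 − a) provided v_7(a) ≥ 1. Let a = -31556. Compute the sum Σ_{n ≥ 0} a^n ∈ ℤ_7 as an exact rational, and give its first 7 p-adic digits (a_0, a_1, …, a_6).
Σ a^n = 1/(1 − a) = 1/31557;  first 7 digits = (1, 0, 0, 6, 0, 5, 0)

v_7(a) = 3 ≥ 1, so the series converges in ℤ_7 to 1/(1 − a) = 1/(1 − (-31556)) = 1/31557. Expand this rational in ℤ_7: compute digits iteratively via d_i = x_i mod 7, x_{i+1} = (x_i − d_i)/7. The first 7 digits are (1, 0, 0, 6, 0, 5, 0).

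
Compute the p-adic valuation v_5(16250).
v_5(16250) = 4

v_5(n) is the largest exponent k such that 5^k divides n. Factor out: 16250 = 5^4 · 26. (Sign doesn't affect v_p.) So v_5(16250) = 4.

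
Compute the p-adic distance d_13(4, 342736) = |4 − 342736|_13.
d_13(4, 342736) = 1/28561

Step 1 — x − y = 4 − 342736 = -342732. Step 2 — v_13(-342732) = 4 (factor: -342732 = −(13^4 · 12); the sign does not affect v_p). Step 3 — |x − y|_13 = 13^{-4} = 1/28561.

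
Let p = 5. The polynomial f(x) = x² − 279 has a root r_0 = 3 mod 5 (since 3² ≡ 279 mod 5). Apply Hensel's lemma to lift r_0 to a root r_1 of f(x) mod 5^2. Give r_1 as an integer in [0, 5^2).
r_1 = 23 (mod 25)

Hensel's recurrence: r_{i+1} = r_i − f(r_i)·(f′(r_i))^{-1} mod 5^{i+2}, with f′(x) = 2x. Iterate:
  r_0 = 3 (mod 5)
  r_1 = 23 (mod 25)
Final: r_1 = 23, and one checks f(r_1) ≡ 0 mod 5^2.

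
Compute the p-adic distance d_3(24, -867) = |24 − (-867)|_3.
d_3(24, -867) = 1/81

Step 1 — x − y = 24 − (-867) = 891. Step 2 — v_3(891) = 4 (factor: 891 = (3^4 · 11); the sign does not affect v_p). Step 3 — |x − y|_3 = 3^{-4} = 1/81.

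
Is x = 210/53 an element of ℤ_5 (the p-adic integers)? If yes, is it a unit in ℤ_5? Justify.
x ∈ ℤ_5 but not a unit; v_5(x) = 1 > 0

ℤ_5 = {x ∈ ℚ_5 : v_5(x) ≥ 0} and ℤ_5^× = {x ∈ ℤ_5 : v_5(x) = 0}. Here v_5(210/53) = v_5(num) − v_5(den) = 1; compare against these criteria.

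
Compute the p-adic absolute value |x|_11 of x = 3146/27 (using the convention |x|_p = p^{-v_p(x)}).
|3146/27|_11 = 1/121

Step 1 — compute v_11(x) by factoring powers of 11 out of the numerator and denominator: v_11(3146/27) = 2. Step 2 — apply |x|_p = p^{-v_p(x)} = 11^{-2} = 1/121.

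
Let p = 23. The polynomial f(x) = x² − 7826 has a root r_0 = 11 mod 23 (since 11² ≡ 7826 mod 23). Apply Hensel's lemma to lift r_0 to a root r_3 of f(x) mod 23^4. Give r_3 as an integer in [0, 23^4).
r_3 = 257335 (mod 279841)

Hensel's recurrence: r_{i+1} = r_i − f(r_i)·(f′(r_i))^{-1} mod 23^{i+2}, with f′(x) = 2x. Iterate:
  r_0 = 11 (mod 23)
  r_1 = 241 (mod 529)
  r_2 = 1828 (mod 12167)
  r_3 = 257335 (mod 279841)
Final: r_3 = 257335, and one checks f(r_3) ≡ 0 mod 23^4.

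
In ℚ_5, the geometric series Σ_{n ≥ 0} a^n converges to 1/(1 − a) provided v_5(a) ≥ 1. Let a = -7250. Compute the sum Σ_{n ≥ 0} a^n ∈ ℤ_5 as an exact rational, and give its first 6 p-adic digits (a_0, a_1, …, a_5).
Σ a^n = 1/(1 − a) = 1/7251;  first 6 digits = (1, 0, 0, 2, 3, 2)

v_5(a) = 3 ≥ 1, so the series converges in ℤ_5 to 1/(1 − a) = 1/(1 − (-7250)) = 1/7251. Expand this rational in ℤ_5: compute digits iteratively via d_i = x_i mod 5, x_{i+1} = (x_i − d_i)/5. The first 6 digits are (1, 0, 0, 2, 3, 2).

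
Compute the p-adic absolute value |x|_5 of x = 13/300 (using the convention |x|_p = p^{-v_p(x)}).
|13/300|_5 = 25

Step 1 — compute v_5(x) by factoring powers of 5 out of the numerator and denominator: v_5(13/300) = -2. Step 2 — apply |x|_p = p^{-v_p(x)} = 5^{2} = 25.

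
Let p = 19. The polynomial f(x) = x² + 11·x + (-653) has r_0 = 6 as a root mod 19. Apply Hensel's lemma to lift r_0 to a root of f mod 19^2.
r_1 = 234 (mod 361)

Hensel: r_{i+1} = r_i − f(r_i)·(f′(r_i))^{-1} mod 19^{i+2}, f′(x) = 2x + 11. Iterate:
  r_0 = 6 (mod 19)
  r_1 = 234 (mod 361)
Final: r = 234 satisfies f(r) ≡ 0 mod 19^2.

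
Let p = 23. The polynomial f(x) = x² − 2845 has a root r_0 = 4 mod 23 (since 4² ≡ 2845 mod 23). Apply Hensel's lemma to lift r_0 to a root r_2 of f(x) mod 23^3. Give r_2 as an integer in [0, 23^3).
r_2 = 6375 (mod 12167)

Hensel's recurrence: r_{i+1} = r_i − f(r_i)·(f′(r_i))^{-1} mod 23^{i+2}, with f′(x) = 2x. Iterate:
  r_0 = 4 (mod 23)
  r_1 = 27 (mod 529)
  r_2 = 6375 (mod 12167)
Final: r_2 = 6375, and one checks f(r_2) ≡ 0 mod 23^3.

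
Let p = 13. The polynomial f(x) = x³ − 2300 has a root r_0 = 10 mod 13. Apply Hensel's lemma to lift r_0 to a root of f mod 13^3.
r_2 = 1648 (mod 2197)

Hensel: r_{i+1} = r_i − f(r_i)/f′(r_i) mod 13^{i+2}, where f′(x) = 3x². Iterate:
  r_0 = 10 (mod 13)
  r_1 = 127 (mod 169)
  r_2 = 1648 (mod 2197)
Final: r = 1648 with f(r) ≡ 0 mod 13^3.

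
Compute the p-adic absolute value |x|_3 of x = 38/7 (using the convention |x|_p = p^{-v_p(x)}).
|38/7|_3 = 1

Step 1 — compute v_3(x) by factoring powers of 3 out of the numerator and denominator: v_3(38/7) = 0. Step 2 — apply |x|_p = p^{-v_p(x)} = 3^{0} = 1.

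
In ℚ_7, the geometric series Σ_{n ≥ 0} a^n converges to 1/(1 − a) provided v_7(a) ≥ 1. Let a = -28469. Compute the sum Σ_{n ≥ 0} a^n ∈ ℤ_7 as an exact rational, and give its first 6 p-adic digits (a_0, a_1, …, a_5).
Σ a^n = 1/(1 − a) = 1/28470;  first 6 digits = (1, 0, 0, 1, 2, 5)

v_7(a) = 3 ≥ 1, so the series converges in ℤ_7 to 1/(1 − a) = 1/(1 − (-28469)) = 1/28470. Expand this rational in ℤ_7: compute digits iteratively via d_i = x_i mod 7, x_{i+1} = (x_i − d_i)/7. The first 6 digits are (1, 0, 0, 1, 2, 5).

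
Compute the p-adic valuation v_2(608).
v_2(608) = 5

v_2(n) is the largest exponent k such that 2^k divides n. Factor out: 608 = 2^5 · 19. (Sign doesn't affect v_p.) So v_2(608) = 5.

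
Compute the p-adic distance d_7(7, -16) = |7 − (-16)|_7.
d_7(7, -16) = 1

Step 1 — x − y = 7 − (-16) = 23. Step 2 — v_7(23) = 0 (factor: 23 = (7^0 · 23); the sign does not affect v_p). Step 3 — |x − y|_7 = 7^{0} = 1.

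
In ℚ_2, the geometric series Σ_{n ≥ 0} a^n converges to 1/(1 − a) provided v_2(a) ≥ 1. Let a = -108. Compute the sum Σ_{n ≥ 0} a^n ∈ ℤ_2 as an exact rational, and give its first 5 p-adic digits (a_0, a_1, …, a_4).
Σ a^n = 1/(1 − a) = 1/109;  first 5 digits = (1, 0, 1, 0, 0)

v_2(a) = 2 ≥ 1, so the series converges in ℤ_2 to 1/(1 − a) = 1/(1 − (-108)) = 1/109. Expand this rational in ℤ_2: compute digits iteratively via d_i = x_i mod 2, x_{i+1} = (x_i − d_i)/2. The first 5 digits are (1, 0, 1, 0, 0).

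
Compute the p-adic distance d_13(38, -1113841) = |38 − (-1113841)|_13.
d_13(38, -1113841) = 1/371293

Step 1 — x − y = 38 − (-1113841) = 1113879. Step 2 — v_13(1113879) = 5 (factor: 1113879 = (13^5 · 3); the sign does not affect v_p). Step 3 — |x − y|_13 = 13^{-5} = 1/371293.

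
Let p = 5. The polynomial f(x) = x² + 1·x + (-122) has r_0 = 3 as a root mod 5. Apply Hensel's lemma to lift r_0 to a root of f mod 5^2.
r_1 = 8 (mod 25)

Hensel: r_{i+1} = r_i − f(r_i)·(f′(r_i))^{-1} mod 5^{i+2}, f′(x) = 2x + 1. Iterate:
  r_0 = 3 (mod 5)
  r_1 = 8 (mod 25)
Final: r = 8 satisfies f(r) ≡ 0 mod 5^2.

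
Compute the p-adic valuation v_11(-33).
v_11(-33) = 1

v_11(n) is the largest exponent k such that 11^k divides n. Factor out: -33 = -11^1 · 3. (Sign doesn't affect v_p.) So v_11(-33) = 1.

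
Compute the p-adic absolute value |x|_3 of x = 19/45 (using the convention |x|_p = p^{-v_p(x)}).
|19/45|_3 = 9

Step 1 — compute v_3(x) by factoring powers of 3 out of the numerator and denominator: v_3(19/45) = -2. Step 2 — apply |x|_p = p^{-v_p(x)} = 3^{2} = 9.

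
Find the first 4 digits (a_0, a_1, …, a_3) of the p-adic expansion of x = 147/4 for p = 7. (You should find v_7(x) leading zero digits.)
(a_0, …, a_3) = (0, 0, 6, 1)

v_7(147/4) = 2, so a_0 = ... = a_1 = 0. Factor out: x = 7^2 · u with u = 3/4 a unit in ℤ_7. Expand u iteratively via a_{v+i} = u_i mod 7, u_{i+1} = (u_i − a_{v+i})/7:
  u_0 = 3/4;  a_2 = 6;  u_1 = (u_0 − 6)/7 = -3/4
  u_1 = -3/4;  a_3 = 1;  u_2 = (u_1 − 1)/7 = -1/4
Digits: (0, 0, 6, 1).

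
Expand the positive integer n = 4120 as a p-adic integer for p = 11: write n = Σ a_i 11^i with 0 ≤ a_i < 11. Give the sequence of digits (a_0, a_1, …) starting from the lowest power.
(a_0, a_1, …) = (6, 0, 1, 3)

Repeated division by 11 gives the digits low-to-high: 4120 = 6 + 1·11^2 + 3·11^3. Digit sequence: (6, 0, 1, 3).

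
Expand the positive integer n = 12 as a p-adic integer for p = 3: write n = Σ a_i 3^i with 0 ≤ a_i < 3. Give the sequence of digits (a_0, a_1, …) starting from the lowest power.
(a_0, a_1, …) = (0, 1, 1)

Repeated division by 3 gives the digits low-to-high: 12 = 1·3^1 + 1·3^2. Digit sequence: (0, 1, 1).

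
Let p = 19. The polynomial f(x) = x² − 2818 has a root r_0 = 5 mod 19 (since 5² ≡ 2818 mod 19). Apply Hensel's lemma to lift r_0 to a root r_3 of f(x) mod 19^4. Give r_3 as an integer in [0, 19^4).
r_3 = 46745 (mod 130321)

Hensel's recurrence: r_{i+1} = r_i − f(r_i)·(f′(r_i))^{-1} mod 19^{i+2}, with f′(x) = 2x. Iterate:
  r_0 = 5 (mod 19)
  r_1 = 176 (mod 361)
  r_2 = 5591 (mod 6859)
  r_3 = 46745 (mod 130321)
Final: r_3 = 46745, and one checks f(r_3) ≡ 0 mod 19^4.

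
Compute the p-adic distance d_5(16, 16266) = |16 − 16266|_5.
d_5(16, 16266) = 1/625

Step 1 — x − y = 16 − 16266 = -16250. Step 2 — v_5(-16250) = 4 (factor: -16250 = −(5^4 · 26); the sign does not affect v_p). Step 3 — |x − y|_5 = 5^{-4} = 1/625.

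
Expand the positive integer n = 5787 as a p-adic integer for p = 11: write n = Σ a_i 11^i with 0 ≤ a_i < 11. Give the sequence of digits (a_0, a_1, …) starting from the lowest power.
(a_0, a_1, …) = (1, 9, 3, 4)

Repeated division by 11 gives the digits low-to-high: 5787 = 1 + 9·11^1 + 3·11^2 + 4·11^3. Digit sequence: (1, 9, 3, 4).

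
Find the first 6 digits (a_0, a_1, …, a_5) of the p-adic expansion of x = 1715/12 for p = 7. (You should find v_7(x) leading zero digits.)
(a_0, …, a_5) = (0, 0, 0, 1, 4, 0)

v_7(1715/12) = 3, so a_0 = ... = a_2 = 0. Factor out: x = 7^3 · u with u = 5/12 a unit in ℤ_7. Expand u iteratively via a_{v+i} = u_i mod 7, u_{i+1} = (u_i − a_{v+i})/7:
  u_0 = 5/12;  a_3 = 1;  u_1 = (u_0 − 1)/7 = -1/12
  u_1 = -1/12;  a_4 = 4;  u_2 = (u_1 − 4)/7 = -7/12
  u_2 = -7/12;  a_5 = 0;  u_3 = (u_2 − 0)/7 = -1/12
Digits: (0, 0, 0, 1, 4, 0).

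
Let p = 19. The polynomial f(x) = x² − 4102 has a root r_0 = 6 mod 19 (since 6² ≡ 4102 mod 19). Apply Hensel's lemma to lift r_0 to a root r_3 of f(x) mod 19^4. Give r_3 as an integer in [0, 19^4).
r_3 = 85962 (mod 130321)

Hensel's recurrence: r_{i+1} = r_i − f(r_i)·(f′(r_i))^{-1} mod 19^{i+2}, with f′(x) = 2x. Iterate:
  r_0 = 6 (mod 19)
  r_1 = 44 (mod 361)
  r_2 = 3654 (mod 6859)
  r_3 = 85962 (mod 130321)
Final: r_3 = 85962, and one checks f(r_3) ≡ 0 mod 19^4.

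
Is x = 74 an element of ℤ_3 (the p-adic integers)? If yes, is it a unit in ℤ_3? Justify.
x ∈ ℤ_3^× (unit); v_3(x) = 0

ℤ_3 = {x ∈ ℚ_3 : v_3(x) ≥ 0} and ℤ_3^× = {x ∈ ℤ_3 : v_3(x) = 0}. Here v_3(74) = v_3(num) − v_3(den) = 0; compare against these criteria.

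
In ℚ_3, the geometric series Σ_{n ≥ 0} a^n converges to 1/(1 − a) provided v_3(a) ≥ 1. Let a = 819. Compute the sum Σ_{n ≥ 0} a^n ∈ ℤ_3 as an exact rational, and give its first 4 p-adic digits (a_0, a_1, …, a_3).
Σ a^n = 1/(1 − a) = -1/818;  first 4 digits = (1, 0, 1, 0)

v_3(a) = 2 ≥ 1, so the series converges in ℤ_3 to 1/(1 − a) = 1/(1 − 819) = -1/818. Expand this rational in ℤ_3: compute digits iteratively via d_i = x_i mod 3, x_{i+1} = (x_i − d_i)/3. The first 4 digits are (1, 0, 1, 0).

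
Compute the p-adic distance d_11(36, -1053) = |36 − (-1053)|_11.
d_11(36, -1053) = 1/121

Step 1 — x − y = 36 − (-1053) = 1089. Step 2 — v_11(1089) = 2 (factor: 1089 = (11^2 · 9); the sign does not affect v_p). Step 3 — |x − y|_11 = 11^{-2} = 1/121.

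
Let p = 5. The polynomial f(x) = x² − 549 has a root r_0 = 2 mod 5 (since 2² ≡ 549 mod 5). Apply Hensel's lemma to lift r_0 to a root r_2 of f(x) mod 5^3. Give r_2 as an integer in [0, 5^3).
r_2 = 7 (mod 125)

Hensel's recurrence: r_{i+1} = r_i − f(r_i)·(f′(r_i))^{-1} mod 5^{i+2}, with f′(x) = 2x. Iterate:
  r_0 = 2 (mod 5)
  r_1 = 7 (mod 25)
  r_2 = 7 (mod 125)
Final: r_2 = 7, and one checks f(r_2) ≡ 0 mod 5^3.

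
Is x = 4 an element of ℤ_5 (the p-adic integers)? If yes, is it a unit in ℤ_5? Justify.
x ∈ ℤ_5^× (unit); v_5(x) = 0

ℤ_5 = {x ∈ ℚ_5 : v_5(x) ≥ 0} and ℤ_5^× = {x ∈ ℤ_5 : v_5(x) = 0}. Here v_5(4) = v_5(num) − v_5(den) = 0; compare against these criteria.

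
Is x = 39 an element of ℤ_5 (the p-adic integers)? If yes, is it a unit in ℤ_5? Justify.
x ∈ ℤ_5^× (unit); v_5(x) = 0

ℤ_5 = {x ∈ ℚ_5 : v_5(x) ≥ 0} and ℤ_5^× = {x ∈ ℤ_5 : v_5(x) = 0}. Here v_5(39) = v_5(num) − v_5(den) = 0; compare against these criteria.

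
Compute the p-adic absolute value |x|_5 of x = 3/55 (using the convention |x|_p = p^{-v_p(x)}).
|3/55|_5 = 5

Step 1 — compute v_5(x) by factoring powers of 5 out of the numerator and denominator: v_5(3/55) = -1. Step 2 — apply |x|_p = p^{-v_p(x)} = 5^{1} = 5.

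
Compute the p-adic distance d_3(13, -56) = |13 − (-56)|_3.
d_3(13, -56) = 1/3

Step 1 — x − y = 13 − (-56) = 69. Step 2 — v_3(69) = 1 (factor: 69 = (3^1 · 23); the sign does not affect v_p). Step 3 — |x − y|_3 = 3^{-1} = 1/3.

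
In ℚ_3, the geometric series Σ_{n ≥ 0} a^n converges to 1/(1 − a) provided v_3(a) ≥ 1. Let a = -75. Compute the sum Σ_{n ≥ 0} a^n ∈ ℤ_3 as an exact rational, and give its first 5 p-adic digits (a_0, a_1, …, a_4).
Σ a^n = 1/(1 − a) = 1/76;  first 5 digits = (1, 2, 1, 0, 0)

v_3(a) = 1 ≥ 1, so the series converges in ℤ_3 to 1/(1 − a) = 1/(1 − (-75)) = 1/76. Expand this rational in ℤ_3: compute digits iteratively via d_i = x_i mod 3, x_{i+1} = (x_i − d_i)/3. The first 5 digits are (1, 2, 1, 0, 0).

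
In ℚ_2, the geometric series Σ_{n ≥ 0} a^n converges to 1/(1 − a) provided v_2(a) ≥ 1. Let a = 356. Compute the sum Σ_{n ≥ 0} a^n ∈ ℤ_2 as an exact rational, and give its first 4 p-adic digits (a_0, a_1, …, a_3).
Σ a^n = 1/(1 − a) = -1/355;  first 4 digits = (1, 0, 1, 0)

v_2(a) = 2 ≥ 1, so the series converges in ℤ_2 to 1/(1 − a) = 1/(1 − 356) = -1/355. Expand this rational in ℤ_2: compute digits iteratively via d_i = x_i mod 2, x_{i+1} = (x_i − d_i)/2. The first 4 digits are (1, 0, 1, 0).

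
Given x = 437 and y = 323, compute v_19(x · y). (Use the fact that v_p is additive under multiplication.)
v_19(141151) = 2

v_p(x) = 1 (factor: 437 = 19^1 · 23); v_p(y) = 1 (factor: 323 = 19^1 · 17). Additivity: v_p(xy) = v_p(x) + v_p(y) = 1 + 1 = 2. (Direct check: xy = 141151 = 19^2 · (391).)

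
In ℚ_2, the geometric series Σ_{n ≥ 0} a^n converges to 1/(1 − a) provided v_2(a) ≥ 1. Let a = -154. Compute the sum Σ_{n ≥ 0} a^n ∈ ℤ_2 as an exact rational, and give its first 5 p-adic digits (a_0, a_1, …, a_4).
Σ a^n = 1/(1 − a) = 1/155;  first 5 digits = (1, 1, 0, 0, 1)

v_2(a) = 1 ≥ 1, so the series converges in ℤ_2 to 1/(1 − a) = 1/(1 − (-154)) = 1/155. Expand this rational in ℤ_2: compute digits iteratively via d_i = x_i mod 2, x_{i+1} = (x_i − d_i)/2. The first 5 digits are (1, 1, 0, 0, 1).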